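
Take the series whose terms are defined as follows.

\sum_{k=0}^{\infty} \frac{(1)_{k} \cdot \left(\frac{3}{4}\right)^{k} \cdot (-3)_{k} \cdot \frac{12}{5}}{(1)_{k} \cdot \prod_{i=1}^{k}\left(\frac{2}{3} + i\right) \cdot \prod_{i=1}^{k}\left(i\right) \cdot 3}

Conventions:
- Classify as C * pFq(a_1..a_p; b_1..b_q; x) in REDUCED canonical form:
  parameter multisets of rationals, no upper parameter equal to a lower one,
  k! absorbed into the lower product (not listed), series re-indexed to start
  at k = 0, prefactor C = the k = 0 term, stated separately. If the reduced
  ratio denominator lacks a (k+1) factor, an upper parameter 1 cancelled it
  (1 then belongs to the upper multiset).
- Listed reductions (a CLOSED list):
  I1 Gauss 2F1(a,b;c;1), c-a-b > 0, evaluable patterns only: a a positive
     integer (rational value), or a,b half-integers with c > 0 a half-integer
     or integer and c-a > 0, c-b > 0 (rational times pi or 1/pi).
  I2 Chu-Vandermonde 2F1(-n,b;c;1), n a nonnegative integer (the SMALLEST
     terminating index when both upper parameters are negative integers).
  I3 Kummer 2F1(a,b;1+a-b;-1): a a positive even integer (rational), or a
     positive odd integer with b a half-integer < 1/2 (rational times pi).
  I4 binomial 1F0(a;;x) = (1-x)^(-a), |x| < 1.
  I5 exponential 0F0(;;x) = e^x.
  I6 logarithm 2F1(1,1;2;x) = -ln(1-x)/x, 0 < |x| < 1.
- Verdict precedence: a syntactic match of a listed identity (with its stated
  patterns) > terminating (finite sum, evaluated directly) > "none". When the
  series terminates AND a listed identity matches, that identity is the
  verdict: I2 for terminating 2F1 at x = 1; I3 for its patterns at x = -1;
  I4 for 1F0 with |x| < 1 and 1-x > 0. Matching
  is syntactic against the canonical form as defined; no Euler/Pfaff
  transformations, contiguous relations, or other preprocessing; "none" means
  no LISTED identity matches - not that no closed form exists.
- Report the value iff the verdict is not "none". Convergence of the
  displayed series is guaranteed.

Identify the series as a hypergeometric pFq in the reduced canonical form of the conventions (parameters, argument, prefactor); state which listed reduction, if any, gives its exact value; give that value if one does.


With C = \frac{4}{5}: the canonical form is 1F1(-3; \frac{5}{3}; \frac{3}{4}). Verdict: terminating (-3 upstairs). 4 nonzero terms in all; added directly. Exact value: \frac{107}{35200}.

Key step: with t_0 = \frac{4}{5}, the lower running product (prefactor 4/5) is a rising factorial.
Ratio: r(k) = \frac{3}{4} * (k-3) / [(k+\frac{5}{3}) (k+1)] - rational in k, leading ratio \frac{3}{4}; with t_0 = \frac{4}{5}, classification follows.


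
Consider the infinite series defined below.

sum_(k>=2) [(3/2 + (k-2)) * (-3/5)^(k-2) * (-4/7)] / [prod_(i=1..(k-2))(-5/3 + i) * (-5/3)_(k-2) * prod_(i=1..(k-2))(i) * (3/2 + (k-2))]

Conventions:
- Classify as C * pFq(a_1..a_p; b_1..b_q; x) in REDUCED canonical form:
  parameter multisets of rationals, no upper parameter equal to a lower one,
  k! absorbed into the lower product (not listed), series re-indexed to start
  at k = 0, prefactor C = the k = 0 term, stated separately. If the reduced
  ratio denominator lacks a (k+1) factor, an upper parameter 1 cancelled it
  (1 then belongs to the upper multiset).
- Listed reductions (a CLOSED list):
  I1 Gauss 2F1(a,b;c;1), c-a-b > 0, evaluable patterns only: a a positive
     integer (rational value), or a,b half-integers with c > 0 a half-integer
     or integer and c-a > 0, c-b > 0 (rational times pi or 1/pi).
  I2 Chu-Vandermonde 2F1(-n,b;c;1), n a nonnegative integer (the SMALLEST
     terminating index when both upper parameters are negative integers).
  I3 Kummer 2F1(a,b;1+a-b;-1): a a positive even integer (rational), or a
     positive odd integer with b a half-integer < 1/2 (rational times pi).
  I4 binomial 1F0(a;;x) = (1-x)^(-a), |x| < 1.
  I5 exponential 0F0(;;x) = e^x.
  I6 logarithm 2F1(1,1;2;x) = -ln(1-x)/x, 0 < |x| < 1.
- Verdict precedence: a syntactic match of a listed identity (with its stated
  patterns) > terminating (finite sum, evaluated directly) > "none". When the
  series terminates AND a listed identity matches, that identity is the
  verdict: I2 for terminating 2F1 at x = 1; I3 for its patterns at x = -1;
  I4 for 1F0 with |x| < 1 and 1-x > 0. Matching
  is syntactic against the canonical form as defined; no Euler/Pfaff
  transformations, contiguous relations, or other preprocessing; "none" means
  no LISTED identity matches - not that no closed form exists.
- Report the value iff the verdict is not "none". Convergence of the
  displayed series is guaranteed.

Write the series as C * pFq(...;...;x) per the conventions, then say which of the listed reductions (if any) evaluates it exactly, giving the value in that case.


x = -3/5 here; the reduced form reads 0F2, upper {-}, lower {-5/3, -2/3}, C = -4/7. Verdict: none (x = -3/5): each listed identity misses the multisets {-} ; {-5/3, -2/3}.

Key step: t_0 being -4/7, k + 3/2 divides numerator and denominator alike; C = -4/7, x = -3/5 after cancelling.
Consecutive-term ratio: r(k) = (-3/5) * 1 / [(k-5/3) (k-2/3) (k+1)] - poly over poly, x = (-3/5) from leading terms; C = -4/7 at k = 0.


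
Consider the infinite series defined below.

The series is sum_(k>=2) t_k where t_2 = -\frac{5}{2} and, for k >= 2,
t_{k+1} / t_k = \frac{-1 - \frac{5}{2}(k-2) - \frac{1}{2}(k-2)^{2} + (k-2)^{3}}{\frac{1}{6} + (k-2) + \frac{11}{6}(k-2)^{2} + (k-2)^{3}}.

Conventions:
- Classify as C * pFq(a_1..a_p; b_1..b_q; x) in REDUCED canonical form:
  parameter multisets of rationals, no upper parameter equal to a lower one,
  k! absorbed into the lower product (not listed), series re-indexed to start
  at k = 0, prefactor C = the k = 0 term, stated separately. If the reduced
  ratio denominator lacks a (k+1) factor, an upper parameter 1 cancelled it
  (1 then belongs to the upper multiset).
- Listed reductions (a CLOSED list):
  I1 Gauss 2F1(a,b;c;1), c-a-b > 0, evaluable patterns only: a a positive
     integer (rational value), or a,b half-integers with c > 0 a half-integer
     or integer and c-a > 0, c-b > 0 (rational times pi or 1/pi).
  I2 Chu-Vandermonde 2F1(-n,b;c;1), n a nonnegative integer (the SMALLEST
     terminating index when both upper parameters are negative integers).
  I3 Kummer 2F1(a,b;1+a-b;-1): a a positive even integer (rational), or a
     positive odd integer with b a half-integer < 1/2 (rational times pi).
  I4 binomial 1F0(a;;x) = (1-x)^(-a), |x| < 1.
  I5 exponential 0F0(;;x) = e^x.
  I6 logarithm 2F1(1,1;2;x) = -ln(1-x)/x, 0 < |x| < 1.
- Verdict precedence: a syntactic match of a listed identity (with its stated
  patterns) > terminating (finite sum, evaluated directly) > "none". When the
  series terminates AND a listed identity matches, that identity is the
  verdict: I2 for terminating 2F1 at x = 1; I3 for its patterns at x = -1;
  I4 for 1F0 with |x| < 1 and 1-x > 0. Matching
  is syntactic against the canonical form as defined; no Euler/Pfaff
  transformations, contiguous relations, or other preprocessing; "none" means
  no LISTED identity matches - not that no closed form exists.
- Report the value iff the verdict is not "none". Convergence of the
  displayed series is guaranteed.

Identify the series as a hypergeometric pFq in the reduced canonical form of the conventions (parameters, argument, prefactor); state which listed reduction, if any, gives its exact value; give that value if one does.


This is -\frac{5}{2} * 2F1(-2, 1; \frac{1}{3}; 1) in reduced canonical form. Verdict at x = 1: Chu-Vandermonde (I2) matches (terminating 2F1 at x = 1 with n = 2, b = 1, c = \frac{1}{3}). Hence: \frac{5}{4}.

Key step: t_0 = -\frac{5}{2} here, and cancel k + 1/2 from the displayed ratio first; then prefactor -5/2.
Adjacent-term ratio: r(k) = 1 * (k-2) (k+1) / [(k+\frac{1}{3}) (k+1)] - rational; roots negated = parameters, x = 1, C = -\frac{5}{2}.


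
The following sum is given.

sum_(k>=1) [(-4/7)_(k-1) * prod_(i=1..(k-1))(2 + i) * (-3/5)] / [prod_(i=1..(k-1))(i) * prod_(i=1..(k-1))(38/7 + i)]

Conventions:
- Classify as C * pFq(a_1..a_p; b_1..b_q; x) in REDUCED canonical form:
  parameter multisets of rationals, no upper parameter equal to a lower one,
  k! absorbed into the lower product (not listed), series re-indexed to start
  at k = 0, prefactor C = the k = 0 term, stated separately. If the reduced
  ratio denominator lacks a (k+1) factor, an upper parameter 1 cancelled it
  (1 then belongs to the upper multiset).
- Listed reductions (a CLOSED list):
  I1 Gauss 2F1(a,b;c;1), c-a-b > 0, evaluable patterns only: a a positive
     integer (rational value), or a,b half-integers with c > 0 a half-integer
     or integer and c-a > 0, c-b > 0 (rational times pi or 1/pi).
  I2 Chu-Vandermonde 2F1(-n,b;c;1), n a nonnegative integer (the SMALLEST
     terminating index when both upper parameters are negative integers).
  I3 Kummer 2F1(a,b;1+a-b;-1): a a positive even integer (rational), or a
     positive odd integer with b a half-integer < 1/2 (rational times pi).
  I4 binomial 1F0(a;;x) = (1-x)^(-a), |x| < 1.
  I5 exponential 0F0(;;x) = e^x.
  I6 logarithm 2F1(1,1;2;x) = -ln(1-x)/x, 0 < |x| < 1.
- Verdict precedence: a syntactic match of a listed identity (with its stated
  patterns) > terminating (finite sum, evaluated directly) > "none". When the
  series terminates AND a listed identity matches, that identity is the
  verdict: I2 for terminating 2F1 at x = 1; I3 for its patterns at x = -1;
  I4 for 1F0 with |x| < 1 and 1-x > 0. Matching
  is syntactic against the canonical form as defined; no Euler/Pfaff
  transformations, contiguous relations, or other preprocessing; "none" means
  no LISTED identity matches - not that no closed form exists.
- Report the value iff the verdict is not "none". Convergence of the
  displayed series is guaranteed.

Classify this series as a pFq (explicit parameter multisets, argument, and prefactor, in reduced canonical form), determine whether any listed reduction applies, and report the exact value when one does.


x = 1 here; the reduced form reads 2F1, upper {-4/7, 3}, lower {45/7}, C = -3/5. Verdict (x = 1): the Gauss summation I1 applies (x = 1: the Gamma ratio telescopes since c-a-b = 4 > 0 and a = 3 in Z>0). Exact value: -3534/8575.

The tell: t_0 = -3/5 here, and the lower running product (C = -3/5) is a rising factorial.
Term ratio: r(k) = 1 * (k-4/7) (k+3) / [(k+45/7) (k+1)] ; factor over Q: parameters, x = 1, and C = -3/5.


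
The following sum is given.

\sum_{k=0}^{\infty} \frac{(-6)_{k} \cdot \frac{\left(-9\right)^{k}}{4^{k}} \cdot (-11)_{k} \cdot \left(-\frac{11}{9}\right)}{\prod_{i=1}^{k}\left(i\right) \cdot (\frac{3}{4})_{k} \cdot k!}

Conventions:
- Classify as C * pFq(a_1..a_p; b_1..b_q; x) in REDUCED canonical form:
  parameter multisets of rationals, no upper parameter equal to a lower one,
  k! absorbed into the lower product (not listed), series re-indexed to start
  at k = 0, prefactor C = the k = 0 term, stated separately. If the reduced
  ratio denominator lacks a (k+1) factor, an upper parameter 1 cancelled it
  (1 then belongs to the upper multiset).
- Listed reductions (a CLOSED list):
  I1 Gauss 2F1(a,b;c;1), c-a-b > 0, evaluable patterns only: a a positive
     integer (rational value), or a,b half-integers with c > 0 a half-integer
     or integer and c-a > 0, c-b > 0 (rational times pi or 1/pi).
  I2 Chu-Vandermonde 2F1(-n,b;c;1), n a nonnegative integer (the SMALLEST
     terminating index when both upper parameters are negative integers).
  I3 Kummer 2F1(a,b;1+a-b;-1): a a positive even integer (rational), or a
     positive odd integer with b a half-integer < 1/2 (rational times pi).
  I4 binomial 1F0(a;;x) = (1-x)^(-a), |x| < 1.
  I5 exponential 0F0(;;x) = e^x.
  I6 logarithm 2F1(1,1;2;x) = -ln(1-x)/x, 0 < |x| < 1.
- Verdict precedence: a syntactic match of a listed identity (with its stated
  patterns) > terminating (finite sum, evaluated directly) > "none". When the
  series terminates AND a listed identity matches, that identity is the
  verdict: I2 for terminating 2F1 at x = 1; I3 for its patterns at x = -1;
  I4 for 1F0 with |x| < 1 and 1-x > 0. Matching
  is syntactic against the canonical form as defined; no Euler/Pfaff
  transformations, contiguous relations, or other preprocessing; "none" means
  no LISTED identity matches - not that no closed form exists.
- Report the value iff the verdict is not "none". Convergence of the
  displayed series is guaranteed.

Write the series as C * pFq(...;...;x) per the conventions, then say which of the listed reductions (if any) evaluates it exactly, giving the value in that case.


Canonical form: C = -\frac{11}{9} times 2F2 with upper {-11, -6}, lower {\frac{3}{4}, 1}, x = -\frac{9}{4}. Verdict: terminating. With -6 upstairs the series is a 7-term polynomial sum; evaluated term by term. Its exact value is \frac{64002268}{137655}.

Key observation: from the first term -\frac{11}{9}: the lower running product (prefactor -11/9) is a rising factorial.
Step ratio: r(k) = -\frac{9}{4} * (k-11) (k-6) / [(k+\frac{3}{4}) (k+1) (k+1)] - rational; roots negated = parameters, x = -\frac{9}{4}, C = -\frac{11}{9}.


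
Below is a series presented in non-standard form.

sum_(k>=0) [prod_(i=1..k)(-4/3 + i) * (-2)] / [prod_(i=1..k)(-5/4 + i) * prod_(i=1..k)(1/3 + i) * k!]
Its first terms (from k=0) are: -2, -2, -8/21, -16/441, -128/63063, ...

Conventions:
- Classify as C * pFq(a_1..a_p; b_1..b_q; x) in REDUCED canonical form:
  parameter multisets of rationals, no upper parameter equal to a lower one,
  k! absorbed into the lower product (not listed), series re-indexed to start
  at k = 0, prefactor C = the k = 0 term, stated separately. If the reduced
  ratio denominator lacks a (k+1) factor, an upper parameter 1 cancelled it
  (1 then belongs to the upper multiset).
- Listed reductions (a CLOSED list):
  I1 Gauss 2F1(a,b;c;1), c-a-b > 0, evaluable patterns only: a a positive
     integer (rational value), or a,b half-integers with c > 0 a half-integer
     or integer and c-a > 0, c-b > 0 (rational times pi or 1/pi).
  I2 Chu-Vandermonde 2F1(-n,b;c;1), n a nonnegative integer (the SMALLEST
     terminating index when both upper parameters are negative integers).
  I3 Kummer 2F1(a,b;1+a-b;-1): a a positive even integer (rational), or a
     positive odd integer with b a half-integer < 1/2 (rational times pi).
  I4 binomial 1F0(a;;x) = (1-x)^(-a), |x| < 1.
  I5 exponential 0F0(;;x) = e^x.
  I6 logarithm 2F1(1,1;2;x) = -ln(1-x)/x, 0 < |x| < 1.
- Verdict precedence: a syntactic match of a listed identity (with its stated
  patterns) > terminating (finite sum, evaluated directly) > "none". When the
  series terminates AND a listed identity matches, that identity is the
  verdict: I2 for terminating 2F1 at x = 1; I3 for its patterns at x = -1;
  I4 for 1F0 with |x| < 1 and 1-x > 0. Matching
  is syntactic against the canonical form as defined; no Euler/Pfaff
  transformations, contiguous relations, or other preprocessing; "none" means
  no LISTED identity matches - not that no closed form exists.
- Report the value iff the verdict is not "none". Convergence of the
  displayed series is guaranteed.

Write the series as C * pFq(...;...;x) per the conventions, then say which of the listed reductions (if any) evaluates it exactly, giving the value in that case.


Reduced: x = 1, 1F2, upper = {-1/3}, lower = {-1/4, 4/3}, C = -2. Verdict: no listed reduction: x = 1 and upper {-1/3} fail every I1-I6 pattern.

First insight: x = 1 and the lower running product (C = -2) is a rising factorial.
Ratio: r(k) = 1 * (k-1/3) / [(k-1/4) (k+4/3) (k+1)] - rational; roots negated = parameters, x = 1, C = -2.


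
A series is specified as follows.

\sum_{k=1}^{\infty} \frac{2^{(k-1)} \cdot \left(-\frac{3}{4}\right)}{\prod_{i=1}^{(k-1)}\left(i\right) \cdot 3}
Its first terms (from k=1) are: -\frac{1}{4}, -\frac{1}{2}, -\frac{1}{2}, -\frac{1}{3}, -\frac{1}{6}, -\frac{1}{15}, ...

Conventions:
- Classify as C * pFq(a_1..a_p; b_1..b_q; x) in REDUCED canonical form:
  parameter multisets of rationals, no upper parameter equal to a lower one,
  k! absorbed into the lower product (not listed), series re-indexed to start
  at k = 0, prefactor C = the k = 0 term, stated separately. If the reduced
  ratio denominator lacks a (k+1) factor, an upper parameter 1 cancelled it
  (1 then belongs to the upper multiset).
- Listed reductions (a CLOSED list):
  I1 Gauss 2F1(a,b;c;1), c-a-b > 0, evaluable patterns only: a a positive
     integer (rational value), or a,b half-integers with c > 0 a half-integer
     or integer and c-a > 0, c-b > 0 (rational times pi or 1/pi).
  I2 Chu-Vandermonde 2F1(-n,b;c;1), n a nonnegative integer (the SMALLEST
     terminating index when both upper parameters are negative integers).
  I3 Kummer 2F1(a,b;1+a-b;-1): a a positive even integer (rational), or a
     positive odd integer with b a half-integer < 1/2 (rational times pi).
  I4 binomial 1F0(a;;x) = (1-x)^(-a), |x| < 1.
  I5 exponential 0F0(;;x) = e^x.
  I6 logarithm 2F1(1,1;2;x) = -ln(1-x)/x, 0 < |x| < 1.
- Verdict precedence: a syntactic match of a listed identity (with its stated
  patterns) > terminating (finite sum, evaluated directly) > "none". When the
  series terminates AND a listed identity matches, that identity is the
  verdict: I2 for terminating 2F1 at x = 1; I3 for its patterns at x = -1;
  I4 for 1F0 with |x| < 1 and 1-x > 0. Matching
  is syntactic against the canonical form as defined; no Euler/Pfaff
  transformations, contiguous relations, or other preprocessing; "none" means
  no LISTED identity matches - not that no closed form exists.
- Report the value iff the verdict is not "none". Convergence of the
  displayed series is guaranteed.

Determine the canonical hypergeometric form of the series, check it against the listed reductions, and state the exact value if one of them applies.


The series (x = 2) is 0F0: upper {-}, lower {-}, prefactor -\frac{1}{4}. Verdict: the I5 exponential reduction applies (the 0F0 exponential series at x = 2). Exact value: \left(-\frac{1}{4}\right) \cdot e^{2}.

Key step: x = 2 and the constant factors (C = -1/4) combine into one prefactor.
Consecutive-term ratio: r(k) = 2 * 1 / [(k+1)] ; factor over Q: parameters, x = 2, and C = -\frac{1}{4}.


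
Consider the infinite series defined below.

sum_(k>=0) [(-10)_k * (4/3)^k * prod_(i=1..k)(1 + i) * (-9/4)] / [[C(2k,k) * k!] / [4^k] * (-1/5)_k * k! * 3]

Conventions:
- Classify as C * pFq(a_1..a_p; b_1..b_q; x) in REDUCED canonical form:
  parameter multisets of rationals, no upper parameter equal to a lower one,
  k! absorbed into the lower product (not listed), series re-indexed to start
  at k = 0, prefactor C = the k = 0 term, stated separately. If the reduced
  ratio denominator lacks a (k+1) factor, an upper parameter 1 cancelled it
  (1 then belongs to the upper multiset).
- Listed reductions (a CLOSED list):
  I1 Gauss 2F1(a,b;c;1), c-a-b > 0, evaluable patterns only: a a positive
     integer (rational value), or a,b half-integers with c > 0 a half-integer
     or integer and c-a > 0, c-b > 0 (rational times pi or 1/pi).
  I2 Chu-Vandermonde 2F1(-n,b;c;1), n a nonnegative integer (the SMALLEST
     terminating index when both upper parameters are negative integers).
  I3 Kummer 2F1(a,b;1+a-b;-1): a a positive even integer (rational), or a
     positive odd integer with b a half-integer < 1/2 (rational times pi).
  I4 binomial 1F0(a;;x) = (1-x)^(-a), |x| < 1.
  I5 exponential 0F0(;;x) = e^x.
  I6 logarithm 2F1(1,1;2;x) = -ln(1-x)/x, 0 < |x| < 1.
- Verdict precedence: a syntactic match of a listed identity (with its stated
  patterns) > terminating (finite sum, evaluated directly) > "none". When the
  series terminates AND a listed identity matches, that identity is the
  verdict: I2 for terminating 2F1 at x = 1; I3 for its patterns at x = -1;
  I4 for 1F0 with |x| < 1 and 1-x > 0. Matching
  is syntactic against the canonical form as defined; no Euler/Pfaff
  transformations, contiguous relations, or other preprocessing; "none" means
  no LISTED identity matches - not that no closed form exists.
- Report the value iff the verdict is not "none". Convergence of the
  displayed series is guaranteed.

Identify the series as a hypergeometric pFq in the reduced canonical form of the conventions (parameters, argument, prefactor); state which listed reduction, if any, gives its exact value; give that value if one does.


Prefactor -3/4, argument 4/3: 2F2 with upper {-10, 2} over lower {-1/5, 1/2}. Verdict: terminating - upper -10 stops the sum at k = 10; the 11 terms are added exactly. Hence: -35414238380298550177/251082691254030636.

The tell: with t_0 = -3/4, the running product (C = -3/4) telescopes to a rising factorial.
Term ratio: r(k) = (4/3) * (k-10) (k+2) / [(k-1/5) (k+1/2) (k+1)] - rational in k. x = (4/3); t_0 = -3/4; negate the roots.


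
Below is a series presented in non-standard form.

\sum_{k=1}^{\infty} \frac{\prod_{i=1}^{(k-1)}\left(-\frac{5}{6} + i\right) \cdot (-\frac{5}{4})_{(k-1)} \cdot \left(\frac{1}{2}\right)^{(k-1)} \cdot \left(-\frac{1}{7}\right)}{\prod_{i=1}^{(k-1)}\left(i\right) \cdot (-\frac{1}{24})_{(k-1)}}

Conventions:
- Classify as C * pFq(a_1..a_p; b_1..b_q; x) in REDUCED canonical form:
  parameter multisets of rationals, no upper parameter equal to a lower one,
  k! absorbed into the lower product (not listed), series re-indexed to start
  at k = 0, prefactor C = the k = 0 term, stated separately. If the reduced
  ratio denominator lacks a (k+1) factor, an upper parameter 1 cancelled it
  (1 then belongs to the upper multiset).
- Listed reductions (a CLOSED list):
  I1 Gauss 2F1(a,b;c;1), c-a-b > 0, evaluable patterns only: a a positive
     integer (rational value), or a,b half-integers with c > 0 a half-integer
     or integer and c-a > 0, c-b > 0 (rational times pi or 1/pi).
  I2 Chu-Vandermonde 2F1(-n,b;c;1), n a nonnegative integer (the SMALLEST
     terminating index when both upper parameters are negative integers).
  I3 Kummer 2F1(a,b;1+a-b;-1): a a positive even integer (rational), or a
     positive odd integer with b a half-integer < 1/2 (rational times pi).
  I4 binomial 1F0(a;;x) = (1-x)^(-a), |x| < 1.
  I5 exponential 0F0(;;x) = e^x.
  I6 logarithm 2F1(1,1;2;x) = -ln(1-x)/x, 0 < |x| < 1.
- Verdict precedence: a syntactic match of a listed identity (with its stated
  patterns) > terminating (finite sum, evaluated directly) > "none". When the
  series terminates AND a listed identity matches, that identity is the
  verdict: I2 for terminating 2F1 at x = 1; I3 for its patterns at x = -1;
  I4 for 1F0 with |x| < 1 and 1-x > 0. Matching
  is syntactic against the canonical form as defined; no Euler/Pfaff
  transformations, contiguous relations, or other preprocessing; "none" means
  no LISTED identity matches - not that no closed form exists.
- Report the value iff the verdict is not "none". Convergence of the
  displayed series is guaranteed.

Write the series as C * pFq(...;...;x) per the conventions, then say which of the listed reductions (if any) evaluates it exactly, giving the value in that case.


Classification (C = -\frac{1}{7}): 2F1 with upper {-\frac{5}{4}, \frac{1}{6}}, lower {-\frac{1}{24}}, argument x = \frac{1}{2}. Verdict: none. A 2F1 with upper {-\frac{5}{4}, \frac{1}{6}} fits none of I1-I6 at x = \frac{1}{2}; the sum runs forever.

Key step: from the first term -\frac{1}{7}: the product of the first k integers (C = -1/7, x = 1/2) is k!.
Adjacent-term ratio: r(k) = \frac{1}{2} * (k-\frac{5}{4}) (k+\frac{1}{6}) / [(k-\frac{1}{24}) (k+1)] - rational in k, leading ratio \frac{1}{2}; with t_0 = -\frac{1}{7}, classification follows.


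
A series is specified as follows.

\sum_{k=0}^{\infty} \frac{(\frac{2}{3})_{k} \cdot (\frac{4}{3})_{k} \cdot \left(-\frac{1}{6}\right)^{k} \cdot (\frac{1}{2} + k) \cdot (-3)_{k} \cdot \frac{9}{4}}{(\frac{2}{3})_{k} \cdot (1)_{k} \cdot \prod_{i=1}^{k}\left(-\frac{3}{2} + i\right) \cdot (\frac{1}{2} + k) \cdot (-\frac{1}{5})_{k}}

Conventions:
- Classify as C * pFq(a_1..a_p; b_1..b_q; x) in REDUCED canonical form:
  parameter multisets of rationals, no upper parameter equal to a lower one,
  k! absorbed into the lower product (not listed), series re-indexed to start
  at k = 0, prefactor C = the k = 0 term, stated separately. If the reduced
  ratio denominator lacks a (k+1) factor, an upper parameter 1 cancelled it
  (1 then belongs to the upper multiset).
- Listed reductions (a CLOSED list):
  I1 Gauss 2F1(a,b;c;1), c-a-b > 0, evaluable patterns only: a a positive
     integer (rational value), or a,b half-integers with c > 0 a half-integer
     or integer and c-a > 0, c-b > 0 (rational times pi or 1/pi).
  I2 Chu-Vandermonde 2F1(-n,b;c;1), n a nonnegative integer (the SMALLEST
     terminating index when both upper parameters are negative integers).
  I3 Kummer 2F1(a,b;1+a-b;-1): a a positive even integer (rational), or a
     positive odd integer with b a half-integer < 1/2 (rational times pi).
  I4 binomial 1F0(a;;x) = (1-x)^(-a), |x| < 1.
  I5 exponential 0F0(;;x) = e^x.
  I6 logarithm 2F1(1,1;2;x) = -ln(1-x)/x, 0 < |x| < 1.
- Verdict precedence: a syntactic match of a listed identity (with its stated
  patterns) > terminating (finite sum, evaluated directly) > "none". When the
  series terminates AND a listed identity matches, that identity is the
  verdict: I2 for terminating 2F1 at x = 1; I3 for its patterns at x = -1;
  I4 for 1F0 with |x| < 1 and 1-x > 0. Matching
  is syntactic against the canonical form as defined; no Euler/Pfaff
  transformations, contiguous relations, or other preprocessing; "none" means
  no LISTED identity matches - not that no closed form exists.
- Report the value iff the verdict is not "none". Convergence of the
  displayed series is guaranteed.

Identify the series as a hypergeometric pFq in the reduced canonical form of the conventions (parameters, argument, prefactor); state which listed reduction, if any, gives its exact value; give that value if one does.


With C = \frac{9}{4}: the canonical form is 2F2(-3, \frac{4}{3}; -\frac{1}{2}, -\frac{1}{5}; -\frac{1}{6}). Verdict: terminating. With -3 upstairs the series is a 4-term polynomial sum; evaluated term by term. Value: \frac{71807}{2187}.

First insight: t_0 = \frac{9}{4} here, and the factor k + 1/2 cancels (top and bottom), leaving C = 9/4.
Ratio: r(k) = -\frac{1}{6} * (k-3) (k+\frac{4}{3}) / [(k-\frac{1}{2}) (k-\frac{1}{5}) (k+1)] - rational; roots negated = parameters, x = -\frac{1}{6}, C = \frac{9}{4}.


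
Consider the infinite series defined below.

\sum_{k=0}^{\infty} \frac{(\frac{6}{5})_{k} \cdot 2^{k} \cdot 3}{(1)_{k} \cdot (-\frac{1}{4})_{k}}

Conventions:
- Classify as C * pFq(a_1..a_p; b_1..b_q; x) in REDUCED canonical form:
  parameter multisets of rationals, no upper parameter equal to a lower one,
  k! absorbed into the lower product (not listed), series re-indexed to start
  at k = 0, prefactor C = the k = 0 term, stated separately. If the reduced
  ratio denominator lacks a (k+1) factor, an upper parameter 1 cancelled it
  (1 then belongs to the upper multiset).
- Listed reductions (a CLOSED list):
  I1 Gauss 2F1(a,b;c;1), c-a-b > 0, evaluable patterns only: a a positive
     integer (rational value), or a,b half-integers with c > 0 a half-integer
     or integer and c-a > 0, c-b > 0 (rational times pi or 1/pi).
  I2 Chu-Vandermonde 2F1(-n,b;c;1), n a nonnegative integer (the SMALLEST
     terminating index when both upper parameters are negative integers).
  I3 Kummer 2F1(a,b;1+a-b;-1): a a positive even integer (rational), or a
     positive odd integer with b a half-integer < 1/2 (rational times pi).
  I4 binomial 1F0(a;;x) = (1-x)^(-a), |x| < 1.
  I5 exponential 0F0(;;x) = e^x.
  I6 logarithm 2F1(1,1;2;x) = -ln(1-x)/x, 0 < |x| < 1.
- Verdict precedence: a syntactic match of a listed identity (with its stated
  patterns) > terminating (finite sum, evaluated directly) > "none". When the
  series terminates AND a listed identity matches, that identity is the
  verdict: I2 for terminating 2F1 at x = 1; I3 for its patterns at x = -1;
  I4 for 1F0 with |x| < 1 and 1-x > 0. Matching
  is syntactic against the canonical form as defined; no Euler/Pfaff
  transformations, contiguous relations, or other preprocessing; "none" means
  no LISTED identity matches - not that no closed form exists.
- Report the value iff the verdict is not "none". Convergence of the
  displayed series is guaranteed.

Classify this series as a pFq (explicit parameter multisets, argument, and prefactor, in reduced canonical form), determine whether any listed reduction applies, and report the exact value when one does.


The series (x = 2) is 1F1: upper {\frac{6}{5}}, lower {-\frac{1}{4}}, prefactor 3. Verdict: none. No listed pattern accepts 1F1(\frac{6}{5}; -\frac{1}{4}; 2).

Key observation: t_0 being 3, (1)_k (C = 3, x = 2) is k! itself.
Consecutive-term ratio: r(k) = 2 * (k+\frac{6}{5}) / [(k-\frac{1}{4}) (k+1)] ; factor over Q: parameters, x = 2, and C = 3.


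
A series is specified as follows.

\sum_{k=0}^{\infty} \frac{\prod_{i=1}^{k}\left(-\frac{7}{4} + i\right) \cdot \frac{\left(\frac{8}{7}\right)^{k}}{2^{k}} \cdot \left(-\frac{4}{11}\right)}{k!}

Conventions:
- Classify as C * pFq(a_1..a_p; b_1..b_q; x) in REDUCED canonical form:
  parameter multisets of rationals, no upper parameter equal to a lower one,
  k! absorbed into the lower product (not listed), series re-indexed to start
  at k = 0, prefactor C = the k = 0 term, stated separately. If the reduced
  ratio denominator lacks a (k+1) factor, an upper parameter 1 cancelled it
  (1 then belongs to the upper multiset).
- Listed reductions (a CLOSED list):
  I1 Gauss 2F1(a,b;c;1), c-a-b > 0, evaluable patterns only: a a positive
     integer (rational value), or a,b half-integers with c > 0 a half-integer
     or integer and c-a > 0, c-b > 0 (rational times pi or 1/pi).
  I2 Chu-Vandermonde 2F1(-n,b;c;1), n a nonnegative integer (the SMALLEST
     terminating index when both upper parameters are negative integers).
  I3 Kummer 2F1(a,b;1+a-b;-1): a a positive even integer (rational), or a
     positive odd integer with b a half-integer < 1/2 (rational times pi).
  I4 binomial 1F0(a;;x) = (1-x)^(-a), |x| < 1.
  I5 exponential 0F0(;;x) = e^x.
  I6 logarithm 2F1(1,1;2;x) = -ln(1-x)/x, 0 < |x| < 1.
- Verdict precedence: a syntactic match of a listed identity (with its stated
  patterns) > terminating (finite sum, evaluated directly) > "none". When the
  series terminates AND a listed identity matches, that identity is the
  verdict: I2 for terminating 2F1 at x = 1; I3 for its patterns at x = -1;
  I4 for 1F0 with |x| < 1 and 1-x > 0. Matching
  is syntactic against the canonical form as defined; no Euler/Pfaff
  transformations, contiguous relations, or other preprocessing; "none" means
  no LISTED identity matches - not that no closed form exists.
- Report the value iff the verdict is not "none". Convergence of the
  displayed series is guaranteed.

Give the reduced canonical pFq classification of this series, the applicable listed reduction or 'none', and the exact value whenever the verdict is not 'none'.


At argument \frac{4}{7}: a 1F0 with upper {-\frac{3}{4}}, lower {-}, scaled by C = -\frac{4}{11}. Verdict: the binomial series (I4) applies (the 1F0 binomial series: exponent 3/4, x = \frac{4}{7}). Value: \left(-\frac{4}{11}\right) \cdot \left(\frac{3}{7}\right)^{\frac{3}{4}}.

The tell: x = \frac{4}{7} and the running product (prefactor -4/11) telescopes to a rising factorial.
Term ratio: r(k) = \frac{4}{7} * (k-\frac{3}{4}) / [(k+1)] - rational in k, leading ratio \frac{4}{7}; with t_0 = -\frac{4}{11}, classification follows.


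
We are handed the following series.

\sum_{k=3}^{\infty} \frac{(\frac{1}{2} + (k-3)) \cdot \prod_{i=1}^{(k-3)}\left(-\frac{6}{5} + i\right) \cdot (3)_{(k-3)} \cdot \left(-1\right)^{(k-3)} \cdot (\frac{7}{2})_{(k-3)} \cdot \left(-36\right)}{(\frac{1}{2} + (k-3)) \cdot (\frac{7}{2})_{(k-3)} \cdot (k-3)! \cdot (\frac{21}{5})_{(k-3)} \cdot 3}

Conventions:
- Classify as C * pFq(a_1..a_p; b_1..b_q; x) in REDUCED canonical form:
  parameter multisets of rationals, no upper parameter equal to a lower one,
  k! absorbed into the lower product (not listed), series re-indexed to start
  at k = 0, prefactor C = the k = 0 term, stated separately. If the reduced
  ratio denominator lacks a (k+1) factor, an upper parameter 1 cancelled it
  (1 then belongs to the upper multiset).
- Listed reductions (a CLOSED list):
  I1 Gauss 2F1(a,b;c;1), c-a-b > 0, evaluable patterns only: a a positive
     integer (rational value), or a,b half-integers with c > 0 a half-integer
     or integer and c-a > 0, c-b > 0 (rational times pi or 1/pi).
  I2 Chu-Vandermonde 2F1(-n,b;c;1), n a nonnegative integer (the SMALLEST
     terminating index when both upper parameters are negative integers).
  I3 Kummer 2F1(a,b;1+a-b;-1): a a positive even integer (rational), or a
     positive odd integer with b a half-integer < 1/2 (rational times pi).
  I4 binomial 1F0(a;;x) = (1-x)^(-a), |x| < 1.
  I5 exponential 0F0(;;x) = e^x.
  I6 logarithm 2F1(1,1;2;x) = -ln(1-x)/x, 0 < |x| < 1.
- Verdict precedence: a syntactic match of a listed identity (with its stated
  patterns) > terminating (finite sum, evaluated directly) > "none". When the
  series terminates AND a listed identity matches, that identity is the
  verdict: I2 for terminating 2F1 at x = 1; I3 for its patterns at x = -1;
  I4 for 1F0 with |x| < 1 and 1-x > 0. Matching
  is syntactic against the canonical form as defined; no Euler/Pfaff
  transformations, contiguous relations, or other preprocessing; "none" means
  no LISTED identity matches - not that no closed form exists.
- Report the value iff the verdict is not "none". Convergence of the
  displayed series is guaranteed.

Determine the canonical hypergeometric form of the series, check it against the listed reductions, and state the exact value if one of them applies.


This is -12 * 2F1(-\frac{1}{5}, 3; \frac{21}{5}; -1) in reduced canonical form. Verdict: none - this 2F1 at x = -1 matches no listed pattern, and upper {-\frac{1}{5}, 3} holds no stopper.

Structural cue: with t_0 = -12, the constant factors (C = -12, x = -1) combine into one prefactor.
Consecutive-term ratio: r(k) = -1 * (k-\frac{1}{5}) (k+3) / [(k+\frac{21}{5}) (k+1)] - rational in k, leading ratio -1; with t_0 = -12, classification follows.


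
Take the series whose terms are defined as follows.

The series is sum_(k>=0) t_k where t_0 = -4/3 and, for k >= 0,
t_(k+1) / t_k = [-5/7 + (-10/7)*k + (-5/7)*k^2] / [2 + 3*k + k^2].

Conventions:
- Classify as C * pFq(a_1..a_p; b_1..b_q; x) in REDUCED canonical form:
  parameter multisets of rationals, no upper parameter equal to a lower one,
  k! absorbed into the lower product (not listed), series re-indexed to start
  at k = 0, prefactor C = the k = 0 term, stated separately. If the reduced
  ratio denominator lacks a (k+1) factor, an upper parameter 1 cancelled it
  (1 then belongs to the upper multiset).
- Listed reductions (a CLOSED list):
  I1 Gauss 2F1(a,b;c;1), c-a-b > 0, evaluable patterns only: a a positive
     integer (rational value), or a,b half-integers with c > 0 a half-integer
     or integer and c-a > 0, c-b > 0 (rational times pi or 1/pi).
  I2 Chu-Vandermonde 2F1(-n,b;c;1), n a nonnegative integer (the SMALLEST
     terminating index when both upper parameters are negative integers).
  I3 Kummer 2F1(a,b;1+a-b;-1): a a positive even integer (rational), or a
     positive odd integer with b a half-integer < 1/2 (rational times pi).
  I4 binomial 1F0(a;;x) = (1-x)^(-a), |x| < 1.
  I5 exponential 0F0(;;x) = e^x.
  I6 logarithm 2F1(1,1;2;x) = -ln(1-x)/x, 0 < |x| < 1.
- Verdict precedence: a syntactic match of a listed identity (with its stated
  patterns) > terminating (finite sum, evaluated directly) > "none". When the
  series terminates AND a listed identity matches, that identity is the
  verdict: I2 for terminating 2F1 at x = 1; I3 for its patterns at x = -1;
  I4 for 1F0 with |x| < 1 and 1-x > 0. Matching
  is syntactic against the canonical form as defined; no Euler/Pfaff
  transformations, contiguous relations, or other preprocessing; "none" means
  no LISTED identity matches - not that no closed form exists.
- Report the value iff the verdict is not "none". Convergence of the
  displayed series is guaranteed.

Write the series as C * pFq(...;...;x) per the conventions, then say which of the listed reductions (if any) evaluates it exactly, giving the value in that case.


Reduced: x = -5/7, 2F1, upper = {1, 1}, lower = {2}, C = -4/3. Verdict: the I6 logarithm reduction applies (the logarithm: parameters (1,1;2), x = -5/7). Hence: (-28/15) * ln(12/7).

The tell: t_0 being -4/3, the expanded ratio factors over Q; C = -4/3, x = -5/7, roots give parameters.
Consecutive-term ratio: r(k) = (-5/7) * (k+1) (k+1) / [(k+2) (k+1)] - rational in k. x = (-5/7); t_0 = -4/3; negate the roots.


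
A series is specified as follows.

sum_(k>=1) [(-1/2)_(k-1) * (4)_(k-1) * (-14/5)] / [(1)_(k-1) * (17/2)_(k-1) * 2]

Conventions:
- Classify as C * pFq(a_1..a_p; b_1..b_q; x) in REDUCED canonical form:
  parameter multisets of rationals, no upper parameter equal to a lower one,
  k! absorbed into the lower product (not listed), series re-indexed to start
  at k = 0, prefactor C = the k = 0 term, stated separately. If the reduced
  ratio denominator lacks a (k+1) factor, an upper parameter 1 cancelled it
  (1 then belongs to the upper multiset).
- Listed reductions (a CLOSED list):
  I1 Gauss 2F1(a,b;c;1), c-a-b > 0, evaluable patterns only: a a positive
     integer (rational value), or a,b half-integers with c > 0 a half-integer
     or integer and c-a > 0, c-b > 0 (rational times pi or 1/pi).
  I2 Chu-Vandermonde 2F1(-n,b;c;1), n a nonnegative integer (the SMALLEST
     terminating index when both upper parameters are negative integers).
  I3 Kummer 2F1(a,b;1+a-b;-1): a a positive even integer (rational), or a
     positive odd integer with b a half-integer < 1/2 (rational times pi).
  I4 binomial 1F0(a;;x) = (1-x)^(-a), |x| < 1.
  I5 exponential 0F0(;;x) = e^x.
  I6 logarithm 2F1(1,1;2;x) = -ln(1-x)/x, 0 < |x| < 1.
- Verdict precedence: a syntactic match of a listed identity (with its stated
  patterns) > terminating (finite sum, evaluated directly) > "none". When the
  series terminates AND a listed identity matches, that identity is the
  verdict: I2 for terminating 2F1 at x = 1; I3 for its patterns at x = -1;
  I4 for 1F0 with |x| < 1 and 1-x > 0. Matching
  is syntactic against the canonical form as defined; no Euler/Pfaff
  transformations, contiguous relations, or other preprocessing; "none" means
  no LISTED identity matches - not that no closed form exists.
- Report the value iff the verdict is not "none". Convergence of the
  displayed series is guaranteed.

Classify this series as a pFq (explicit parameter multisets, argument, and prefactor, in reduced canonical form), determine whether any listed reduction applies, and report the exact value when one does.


Key observation: from the first term -7/5: (1)_k (C = -7/5) is k! itself.
Term ratio: r(k) = 1 * (k-1/2) (k+4) / [(k+17/2) (k+1)] - poly over poly, x = 1 from leading terms; C = -7/5 at k = 0.

This is -7/5 * 2F1(-1/2, 4; 17/2; 1) in reduced canonical form. Verdict: the Gauss summation I1 applies (x = 1: the Gamma ratio telescopes since c-a-b = 5 > 0 and a = 4 in Z>0). Sum: -1287/1280.


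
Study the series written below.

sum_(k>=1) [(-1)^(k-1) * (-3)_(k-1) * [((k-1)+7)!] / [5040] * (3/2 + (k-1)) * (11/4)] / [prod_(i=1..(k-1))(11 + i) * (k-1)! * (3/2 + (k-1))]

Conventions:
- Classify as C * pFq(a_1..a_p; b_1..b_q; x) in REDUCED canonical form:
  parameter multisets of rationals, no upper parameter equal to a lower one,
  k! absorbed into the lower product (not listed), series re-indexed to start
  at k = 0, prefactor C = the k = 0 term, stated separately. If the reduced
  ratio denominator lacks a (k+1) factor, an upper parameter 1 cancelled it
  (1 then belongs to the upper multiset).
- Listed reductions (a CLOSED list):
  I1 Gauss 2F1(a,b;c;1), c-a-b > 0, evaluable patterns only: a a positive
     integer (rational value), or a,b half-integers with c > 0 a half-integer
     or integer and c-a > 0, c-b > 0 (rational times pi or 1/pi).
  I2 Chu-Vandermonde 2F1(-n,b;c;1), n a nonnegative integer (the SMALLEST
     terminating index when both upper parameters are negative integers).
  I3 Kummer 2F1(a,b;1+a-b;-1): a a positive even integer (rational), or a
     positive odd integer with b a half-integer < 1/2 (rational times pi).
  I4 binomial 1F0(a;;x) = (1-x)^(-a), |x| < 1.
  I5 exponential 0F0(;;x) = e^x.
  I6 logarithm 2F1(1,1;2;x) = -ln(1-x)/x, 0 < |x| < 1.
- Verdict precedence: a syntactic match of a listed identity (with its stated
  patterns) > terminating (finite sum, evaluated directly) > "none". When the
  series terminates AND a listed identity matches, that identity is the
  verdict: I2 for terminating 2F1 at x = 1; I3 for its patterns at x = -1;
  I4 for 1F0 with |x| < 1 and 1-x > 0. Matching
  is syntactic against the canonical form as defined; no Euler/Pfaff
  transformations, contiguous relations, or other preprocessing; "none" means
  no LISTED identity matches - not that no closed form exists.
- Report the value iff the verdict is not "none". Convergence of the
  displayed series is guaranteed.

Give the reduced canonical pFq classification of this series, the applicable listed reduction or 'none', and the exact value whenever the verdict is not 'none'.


Prefactor 11/4, argument -1: 2F1 with upper {-3, 8} over lower {12}. Verdict: the Kummer evaluation I3 applies (x = -1; c = 12 equals 1+a-b for upper {-3, 8}: listed pattern). Hence: 363/28.

The tell: with t_0 = 11/4, striking the common factor k + 3/2 reduces the term (C = 11/4).
Adjacent-term ratio: r(k) = (-1) * (k-3) (k+8) / [(k+12) (k+1)] - rational in k. x = (-1); t_0 = 11/4; negate the roots.
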